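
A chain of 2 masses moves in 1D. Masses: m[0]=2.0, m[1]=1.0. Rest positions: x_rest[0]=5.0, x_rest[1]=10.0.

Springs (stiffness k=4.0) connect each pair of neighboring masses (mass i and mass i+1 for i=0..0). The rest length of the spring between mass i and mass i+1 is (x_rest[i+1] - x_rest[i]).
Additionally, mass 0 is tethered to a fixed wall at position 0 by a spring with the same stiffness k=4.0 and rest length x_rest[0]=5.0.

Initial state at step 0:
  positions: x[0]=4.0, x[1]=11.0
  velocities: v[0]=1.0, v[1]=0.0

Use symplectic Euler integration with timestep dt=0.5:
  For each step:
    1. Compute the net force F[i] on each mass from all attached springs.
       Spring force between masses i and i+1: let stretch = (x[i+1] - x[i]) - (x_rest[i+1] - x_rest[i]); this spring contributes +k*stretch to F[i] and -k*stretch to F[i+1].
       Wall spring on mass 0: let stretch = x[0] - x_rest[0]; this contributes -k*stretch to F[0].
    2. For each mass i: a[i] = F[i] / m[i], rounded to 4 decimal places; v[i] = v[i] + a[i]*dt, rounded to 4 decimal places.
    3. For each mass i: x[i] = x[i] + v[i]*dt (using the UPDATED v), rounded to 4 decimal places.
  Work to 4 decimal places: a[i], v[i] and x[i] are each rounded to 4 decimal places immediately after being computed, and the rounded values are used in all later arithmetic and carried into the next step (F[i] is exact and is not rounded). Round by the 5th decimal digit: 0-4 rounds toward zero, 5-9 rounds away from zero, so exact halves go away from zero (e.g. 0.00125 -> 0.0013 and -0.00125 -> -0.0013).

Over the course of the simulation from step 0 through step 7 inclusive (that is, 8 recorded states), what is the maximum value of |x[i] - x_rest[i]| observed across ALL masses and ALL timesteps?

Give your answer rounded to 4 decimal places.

Step 0: x=[4.0000 11.0000] v=[1.0000 0.0000]
Step 1: x=[6.0000 9.0000] v=[4.0000 -4.0000]
Step 2: x=[6.5000 9.0000] v=[1.0000 0.0000]
Step 3: x=[5.0000 11.5000] v=[-3.0000 5.0000]
Step 4: x=[4.2500 12.5000] v=[-1.5000 2.0000]
Step 5: x=[5.5000 10.2500] v=[2.5000 -4.5000]
Step 6: x=[6.3750 8.2500] v=[1.7500 -4.0000]
Step 7: x=[5.0000 9.3750] v=[-2.7500 2.2500]
Max displacement = 2.5000

Answer: 2.5000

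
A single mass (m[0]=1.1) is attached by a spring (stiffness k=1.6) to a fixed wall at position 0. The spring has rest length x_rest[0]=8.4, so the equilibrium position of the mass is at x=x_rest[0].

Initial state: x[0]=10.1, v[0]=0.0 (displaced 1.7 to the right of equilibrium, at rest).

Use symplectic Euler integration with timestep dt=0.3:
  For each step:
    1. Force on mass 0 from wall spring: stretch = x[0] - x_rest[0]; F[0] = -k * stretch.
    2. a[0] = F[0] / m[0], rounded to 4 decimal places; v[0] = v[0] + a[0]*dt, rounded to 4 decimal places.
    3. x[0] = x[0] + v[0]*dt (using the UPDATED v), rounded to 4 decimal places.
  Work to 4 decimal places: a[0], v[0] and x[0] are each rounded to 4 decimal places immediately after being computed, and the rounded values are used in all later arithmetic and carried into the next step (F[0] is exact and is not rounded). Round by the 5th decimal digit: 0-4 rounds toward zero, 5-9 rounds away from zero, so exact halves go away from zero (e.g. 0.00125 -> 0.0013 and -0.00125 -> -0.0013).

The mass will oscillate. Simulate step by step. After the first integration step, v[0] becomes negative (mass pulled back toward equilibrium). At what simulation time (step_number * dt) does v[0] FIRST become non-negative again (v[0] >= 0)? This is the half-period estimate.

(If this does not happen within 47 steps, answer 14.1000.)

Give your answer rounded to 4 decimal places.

Step 0: x=[10.1000] v=[0.0000]
Step 1: x=[9.8775] v=[-0.7418]
Step 2: x=[9.4616] v=[-1.3865]
Step 3: x=[8.9067] v=[-1.8497]
Step 4: x=[8.2855] v=[-2.0708]
Step 5: x=[7.6792] v=[-2.0209]
Step 6: x=[7.1673] v=[-1.7064]
Step 7: x=[6.8168] v=[-1.1685]
Step 8: x=[6.6735] v=[-0.4777]
Step 9: x=[6.7562] v=[0.2757]
First v>=0 after going negative at step 9, time=2.7000

Answer: 2.7000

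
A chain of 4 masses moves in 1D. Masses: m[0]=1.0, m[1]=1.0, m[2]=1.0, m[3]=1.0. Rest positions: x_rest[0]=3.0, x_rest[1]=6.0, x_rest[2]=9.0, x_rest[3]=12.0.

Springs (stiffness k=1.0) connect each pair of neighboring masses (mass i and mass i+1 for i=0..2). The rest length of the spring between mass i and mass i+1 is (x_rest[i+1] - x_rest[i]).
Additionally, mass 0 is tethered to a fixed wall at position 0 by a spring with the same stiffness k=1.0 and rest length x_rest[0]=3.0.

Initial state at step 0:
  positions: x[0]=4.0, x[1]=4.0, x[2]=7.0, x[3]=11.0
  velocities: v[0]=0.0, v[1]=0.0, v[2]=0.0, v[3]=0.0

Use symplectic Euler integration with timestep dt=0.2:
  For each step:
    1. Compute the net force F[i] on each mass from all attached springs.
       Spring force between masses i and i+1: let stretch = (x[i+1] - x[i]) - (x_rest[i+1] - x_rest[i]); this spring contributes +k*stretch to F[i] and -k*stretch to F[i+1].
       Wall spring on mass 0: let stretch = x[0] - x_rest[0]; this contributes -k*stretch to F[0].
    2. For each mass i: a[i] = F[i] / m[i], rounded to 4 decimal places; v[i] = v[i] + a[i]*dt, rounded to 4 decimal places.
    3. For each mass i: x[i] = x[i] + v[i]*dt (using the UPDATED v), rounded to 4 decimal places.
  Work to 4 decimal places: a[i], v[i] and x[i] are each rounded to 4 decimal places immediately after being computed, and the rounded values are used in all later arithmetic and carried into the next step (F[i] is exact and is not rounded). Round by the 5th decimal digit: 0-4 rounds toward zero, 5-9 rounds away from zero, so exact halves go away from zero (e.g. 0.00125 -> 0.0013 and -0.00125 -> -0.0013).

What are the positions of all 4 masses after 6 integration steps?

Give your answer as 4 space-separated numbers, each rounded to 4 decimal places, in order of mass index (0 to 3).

Step 0: x=[4.0000 4.0000 7.0000 11.0000] v=[0.0000 0.0000 0.0000 0.0000]
Step 1: x=[3.8400 4.1200 7.0400 10.9600] v=[-0.8000 0.6000 0.2000 -0.2000]
Step 2: x=[3.5376 4.3456 7.1200 10.8832] v=[-1.5120 1.1280 0.4000 -0.3840]
Step 3: x=[3.1260 4.6499 7.2396 10.7759] v=[-2.0579 1.5213 0.5978 -0.5366]
Step 4: x=[2.6503 4.9968 7.3970 10.6471] v=[-2.3783 1.7345 0.7871 -0.6439]
Step 5: x=[2.1625 5.3458 7.5884 10.5083] v=[-2.4391 1.7452 0.9571 -0.6939]
Step 6: x=[1.7155 5.6572 7.8069 10.3727] v=[-2.2349 1.5571 1.0926 -0.6779]

Answer: 1.7155 5.6572 7.8069 10.3727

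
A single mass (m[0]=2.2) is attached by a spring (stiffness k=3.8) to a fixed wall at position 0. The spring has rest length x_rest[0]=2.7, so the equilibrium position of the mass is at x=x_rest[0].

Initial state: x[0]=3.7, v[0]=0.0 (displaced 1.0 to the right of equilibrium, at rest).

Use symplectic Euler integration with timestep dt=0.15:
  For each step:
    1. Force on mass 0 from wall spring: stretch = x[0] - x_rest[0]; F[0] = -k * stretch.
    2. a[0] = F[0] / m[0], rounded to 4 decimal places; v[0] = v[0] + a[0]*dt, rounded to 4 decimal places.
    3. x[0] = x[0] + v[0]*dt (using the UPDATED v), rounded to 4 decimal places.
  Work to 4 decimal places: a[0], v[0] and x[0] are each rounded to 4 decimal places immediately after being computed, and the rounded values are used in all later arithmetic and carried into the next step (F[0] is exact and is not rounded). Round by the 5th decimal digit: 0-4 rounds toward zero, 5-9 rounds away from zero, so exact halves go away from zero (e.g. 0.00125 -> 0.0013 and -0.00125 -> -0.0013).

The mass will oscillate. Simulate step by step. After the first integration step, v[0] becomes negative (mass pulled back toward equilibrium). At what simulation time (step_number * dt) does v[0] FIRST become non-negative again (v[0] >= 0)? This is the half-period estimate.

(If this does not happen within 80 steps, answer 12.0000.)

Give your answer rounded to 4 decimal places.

Step 0: x=[3.7000] v=[0.0000]
Step 1: x=[3.6611] v=[-0.2591]
Step 2: x=[3.5849] v=[-0.5081]
Step 3: x=[3.4743] v=[-0.7374]
Step 4: x=[3.3336] v=[-0.9380]
Step 5: x=[3.1683] v=[-1.1022]
Step 6: x=[2.9848] v=[-1.2235]
Step 7: x=[2.7902] v=[-1.2973]
Step 8: x=[2.5921] v=[-1.3207]
Step 9: x=[2.3982] v=[-1.2927]
Step 10: x=[2.2160] v=[-1.2145]
Step 11: x=[2.0526] v=[-1.0891]
Step 12: x=[1.9144] v=[-0.9214]
Step 13: x=[1.8067] v=[-0.7179]
Step 14: x=[1.7337] v=[-0.4865]
Step 15: x=[1.6983] v=[-0.2361]
Step 16: x=[1.7018] v=[0.0234]
First v>=0 after going negative at step 16, time=2.4000

Answer: 2.4000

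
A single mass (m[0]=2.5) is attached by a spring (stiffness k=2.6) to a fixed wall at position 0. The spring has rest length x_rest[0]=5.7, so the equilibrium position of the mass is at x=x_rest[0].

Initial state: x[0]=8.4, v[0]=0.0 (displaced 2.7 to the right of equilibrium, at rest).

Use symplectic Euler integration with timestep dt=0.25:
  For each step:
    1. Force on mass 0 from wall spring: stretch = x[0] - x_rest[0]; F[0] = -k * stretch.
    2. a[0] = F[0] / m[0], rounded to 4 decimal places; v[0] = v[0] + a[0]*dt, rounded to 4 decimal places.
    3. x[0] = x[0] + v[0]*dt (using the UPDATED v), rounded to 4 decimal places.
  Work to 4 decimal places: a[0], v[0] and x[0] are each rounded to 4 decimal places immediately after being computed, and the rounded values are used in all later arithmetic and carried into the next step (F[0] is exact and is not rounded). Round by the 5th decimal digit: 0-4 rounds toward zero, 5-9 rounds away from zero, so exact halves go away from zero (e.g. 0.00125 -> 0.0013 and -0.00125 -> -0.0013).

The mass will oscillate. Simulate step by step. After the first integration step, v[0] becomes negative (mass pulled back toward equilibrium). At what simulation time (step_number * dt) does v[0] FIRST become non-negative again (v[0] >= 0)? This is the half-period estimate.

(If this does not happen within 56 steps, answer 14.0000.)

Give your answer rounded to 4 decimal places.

Answer: 3.2500

Derivation:
Step 0: x=[8.4000] v=[0.0000]
Step 1: x=[8.2245] v=[-0.7020]
Step 2: x=[7.8849] v=[-1.3584]
Step 3: x=[7.4033] v=[-1.9265]
Step 4: x=[6.8110] v=[-2.3694]
Step 5: x=[6.1464] v=[-2.6583]
Step 6: x=[5.4528] v=[-2.7744]
Step 7: x=[4.7753] v=[-2.7101]
Step 8: x=[4.1579] v=[-2.4697]
Step 9: x=[3.6407] v=[-2.0688]
Step 10: x=[3.2574] v=[-1.5334]
Step 11: x=[3.0328] v=[-0.8983]
Step 12: x=[2.9816] v=[-0.2048]
Step 13: x=[3.1071] v=[0.5020]
First v>=0 after going negative at step 13, time=3.2500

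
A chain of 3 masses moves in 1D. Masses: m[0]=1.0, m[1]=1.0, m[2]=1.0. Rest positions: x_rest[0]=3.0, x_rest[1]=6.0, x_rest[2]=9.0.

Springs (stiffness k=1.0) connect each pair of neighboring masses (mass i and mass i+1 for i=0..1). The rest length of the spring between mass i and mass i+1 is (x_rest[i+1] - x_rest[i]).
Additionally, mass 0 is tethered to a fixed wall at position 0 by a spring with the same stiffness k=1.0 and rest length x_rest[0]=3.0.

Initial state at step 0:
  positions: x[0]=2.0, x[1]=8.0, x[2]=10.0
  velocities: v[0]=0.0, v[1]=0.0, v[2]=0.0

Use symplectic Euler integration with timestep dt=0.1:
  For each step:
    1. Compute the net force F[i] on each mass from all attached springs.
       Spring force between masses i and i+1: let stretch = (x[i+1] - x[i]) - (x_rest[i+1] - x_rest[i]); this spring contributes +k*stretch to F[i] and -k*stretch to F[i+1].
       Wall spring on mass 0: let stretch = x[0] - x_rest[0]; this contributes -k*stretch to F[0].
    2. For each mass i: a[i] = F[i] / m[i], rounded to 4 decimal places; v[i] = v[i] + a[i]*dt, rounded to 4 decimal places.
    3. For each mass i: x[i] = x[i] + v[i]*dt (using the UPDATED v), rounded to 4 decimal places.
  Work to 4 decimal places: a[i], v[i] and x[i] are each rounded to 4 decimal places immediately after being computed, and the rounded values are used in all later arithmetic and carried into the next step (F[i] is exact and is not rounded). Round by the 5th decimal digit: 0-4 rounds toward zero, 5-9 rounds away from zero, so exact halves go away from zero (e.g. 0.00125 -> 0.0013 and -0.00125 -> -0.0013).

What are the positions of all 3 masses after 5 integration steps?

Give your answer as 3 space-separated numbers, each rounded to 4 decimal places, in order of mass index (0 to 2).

Answer: 2.5590 7.4443 10.1330

Derivation:
Step 0: x=[2.0000 8.0000 10.0000] v=[0.0000 0.0000 0.0000]
Step 1: x=[2.0400 7.9600 10.0100] v=[0.4000 -0.4000 0.1000]
Step 2: x=[2.1188 7.8813 10.0295] v=[0.7880 -0.7870 0.1950]
Step 3: x=[2.2340 7.7665 10.0575] v=[1.1524 -1.1484 0.2802]
Step 4: x=[2.3822 7.6192 10.0926] v=[1.4823 -1.4726 0.3511]
Step 5: x=[2.5590 7.4443 10.1330] v=[1.7678 -1.7490 0.4038]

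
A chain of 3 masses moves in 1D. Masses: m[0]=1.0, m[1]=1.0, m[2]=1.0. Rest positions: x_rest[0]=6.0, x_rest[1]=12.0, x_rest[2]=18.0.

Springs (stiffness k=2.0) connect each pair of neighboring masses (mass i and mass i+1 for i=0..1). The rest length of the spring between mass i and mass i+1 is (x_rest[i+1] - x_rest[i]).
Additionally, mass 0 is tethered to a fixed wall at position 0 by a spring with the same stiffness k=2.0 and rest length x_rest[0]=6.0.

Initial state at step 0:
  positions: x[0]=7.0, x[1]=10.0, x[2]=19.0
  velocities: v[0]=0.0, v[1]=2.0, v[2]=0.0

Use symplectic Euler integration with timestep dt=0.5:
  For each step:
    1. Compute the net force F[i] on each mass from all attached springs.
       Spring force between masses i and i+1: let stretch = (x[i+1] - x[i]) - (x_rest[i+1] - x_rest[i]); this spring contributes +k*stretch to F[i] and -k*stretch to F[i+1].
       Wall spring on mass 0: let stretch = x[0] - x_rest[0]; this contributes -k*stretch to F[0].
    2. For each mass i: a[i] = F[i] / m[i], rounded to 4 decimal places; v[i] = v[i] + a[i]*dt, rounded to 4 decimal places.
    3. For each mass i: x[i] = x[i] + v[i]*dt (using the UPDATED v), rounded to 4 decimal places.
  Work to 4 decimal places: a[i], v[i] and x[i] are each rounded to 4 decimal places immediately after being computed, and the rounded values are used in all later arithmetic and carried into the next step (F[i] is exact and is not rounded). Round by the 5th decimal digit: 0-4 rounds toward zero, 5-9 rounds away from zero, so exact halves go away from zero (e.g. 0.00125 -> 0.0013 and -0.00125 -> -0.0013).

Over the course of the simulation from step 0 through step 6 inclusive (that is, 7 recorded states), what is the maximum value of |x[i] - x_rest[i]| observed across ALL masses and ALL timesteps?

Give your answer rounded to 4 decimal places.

Answer: 3.3907

Derivation:
Step 0: x=[7.0000 10.0000 19.0000] v=[0.0000 2.0000 0.0000]
Step 1: x=[5.0000 14.0000 17.5000] v=[-4.0000 8.0000 -3.0000]
Step 2: x=[5.0000 15.2500 17.2500] v=[0.0000 2.5000 -0.5000]
Step 3: x=[7.6250 12.3750 19.0000] v=[5.2500 -5.7500 3.5000]
Step 4: x=[8.8125 10.4375 20.4375] v=[2.3750 -3.8750 2.8750]
Step 5: x=[6.4063 12.6875 19.8750] v=[-4.8125 4.5000 -1.1250]
Step 6: x=[3.9375 15.3907 18.7188] v=[-4.9376 5.4063 -2.3125]
Max displacement = 3.3907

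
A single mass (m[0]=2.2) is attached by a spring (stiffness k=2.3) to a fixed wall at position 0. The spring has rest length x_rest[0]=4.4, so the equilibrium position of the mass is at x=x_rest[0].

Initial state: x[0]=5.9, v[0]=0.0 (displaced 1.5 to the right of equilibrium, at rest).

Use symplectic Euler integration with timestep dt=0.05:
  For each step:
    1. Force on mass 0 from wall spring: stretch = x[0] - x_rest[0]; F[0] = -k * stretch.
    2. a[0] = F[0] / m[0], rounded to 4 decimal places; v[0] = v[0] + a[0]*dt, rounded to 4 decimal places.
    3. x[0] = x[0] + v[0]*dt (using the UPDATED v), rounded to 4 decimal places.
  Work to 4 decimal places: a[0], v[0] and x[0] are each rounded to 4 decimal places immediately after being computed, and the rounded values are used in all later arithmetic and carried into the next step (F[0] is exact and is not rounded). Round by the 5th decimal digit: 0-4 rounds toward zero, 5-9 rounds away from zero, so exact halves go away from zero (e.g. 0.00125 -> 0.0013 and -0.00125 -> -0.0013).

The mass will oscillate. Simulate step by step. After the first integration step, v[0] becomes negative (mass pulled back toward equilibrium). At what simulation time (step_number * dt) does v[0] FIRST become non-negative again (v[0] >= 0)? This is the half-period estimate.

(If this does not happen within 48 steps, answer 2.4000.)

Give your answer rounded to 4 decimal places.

Step 0: x=[5.9000] v=[0.0000]
Step 1: x=[5.8961] v=[-0.0784]
Step 2: x=[5.8883] v=[-0.1566]
Step 3: x=[5.8766] v=[-0.2344]
Step 4: x=[5.8610] v=[-0.3116]
Step 5: x=[5.8416] v=[-0.3880]
Step 6: x=[5.8184] v=[-0.4634]
Step 7: x=[5.7915] v=[-0.5375]
Step 8: x=[5.7610] v=[-0.6102]
Step 9: x=[5.7269] v=[-0.6813]
Step 10: x=[5.6894] v=[-0.7507]
Step 11: x=[5.6485] v=[-0.8181]
Step 12: x=[5.6043] v=[-0.8834]
Step 13: x=[5.5570] v=[-0.9464]
Step 14: x=[5.5067] v=[-1.0069]
Step 15: x=[5.4535] v=[-1.0648]
Step 16: x=[5.3975] v=[-1.1199]
Step 17: x=[5.3389] v=[-1.1720]
Step 18: x=[5.2778] v=[-1.2211]
Step 19: x=[5.2145] v=[-1.2670]
Step 20: x=[5.1490] v=[-1.3096]
Step 21: x=[5.0816] v=[-1.3488]
Step 22: x=[5.0124] v=[-1.3844]
Step 23: x=[4.9416] v=[-1.4164]
Step 24: x=[4.8694] v=[-1.4447]
Step 25: x=[4.7959] v=[-1.4692]
Step 26: x=[4.7214] v=[-1.4899]
Step 27: x=[4.6461] v=[-1.5067]
Step 28: x=[4.5701] v=[-1.5196]
Step 29: x=[4.4937] v=[-1.5285]
Step 30: x=[4.4170] v=[-1.5334]
Step 31: x=[4.3403] v=[-1.5343]
Step 32: x=[4.2637] v=[-1.5312]
Step 33: x=[4.1875] v=[-1.5241]
Step 34: x=[4.1119] v=[-1.5130]
Step 35: x=[4.0370] v=[-1.4979]
Step 36: x=[3.9631] v=[-1.4789]
Step 37: x=[3.8903] v=[-1.4561]
Step 38: x=[3.8188] v=[-1.4295]
Step 39: x=[3.7488] v=[-1.3991]
Step 40: x=[3.6805] v=[-1.3651]
Step 41: x=[3.6141] v=[-1.3275]
Step 42: x=[3.5498] v=[-1.2864]
Step 43: x=[3.4877] v=[-1.2420]
Step 44: x=[3.4280] v=[-1.1943]
Step 45: x=[3.3708] v=[-1.1435]
Step 46: x=[3.3163] v=[-1.0897]
Step 47: x=[3.2646] v=[-1.0331]
Step 48: x=[3.2159] v=[-0.9738]
v[0] did not become non-negative within 48 steps; using fallback time=2.4000

Answer: 2.4000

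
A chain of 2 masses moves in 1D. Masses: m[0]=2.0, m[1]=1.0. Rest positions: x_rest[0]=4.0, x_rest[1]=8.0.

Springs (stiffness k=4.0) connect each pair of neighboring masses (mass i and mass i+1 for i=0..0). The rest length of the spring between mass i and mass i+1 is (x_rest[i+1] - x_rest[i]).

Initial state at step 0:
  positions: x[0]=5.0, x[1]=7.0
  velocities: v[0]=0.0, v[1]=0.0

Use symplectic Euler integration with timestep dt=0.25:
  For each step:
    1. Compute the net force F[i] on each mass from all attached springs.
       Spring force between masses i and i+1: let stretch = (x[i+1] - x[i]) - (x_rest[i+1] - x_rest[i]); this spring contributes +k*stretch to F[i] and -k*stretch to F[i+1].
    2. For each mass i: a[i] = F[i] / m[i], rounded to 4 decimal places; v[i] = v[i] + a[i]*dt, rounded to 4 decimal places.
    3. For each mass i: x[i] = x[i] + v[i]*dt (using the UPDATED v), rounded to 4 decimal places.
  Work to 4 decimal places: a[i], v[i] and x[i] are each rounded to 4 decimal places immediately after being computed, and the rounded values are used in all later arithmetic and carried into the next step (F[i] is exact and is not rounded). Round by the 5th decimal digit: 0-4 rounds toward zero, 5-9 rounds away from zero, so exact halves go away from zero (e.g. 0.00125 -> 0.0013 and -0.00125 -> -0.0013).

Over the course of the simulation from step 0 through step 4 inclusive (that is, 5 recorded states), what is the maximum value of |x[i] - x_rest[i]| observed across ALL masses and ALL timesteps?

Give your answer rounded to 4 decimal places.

Step 0: x=[5.0000 7.0000] v=[0.0000 0.0000]
Step 1: x=[4.7500 7.5000] v=[-1.0000 2.0000]
Step 2: x=[4.3438 8.3125] v=[-1.6250 3.2500]
Step 3: x=[3.9336 9.1328] v=[-1.6407 3.2813]
Step 4: x=[3.6733 9.6533] v=[-1.0411 2.0821]
Max displacement = 1.6533

Answer: 1.6533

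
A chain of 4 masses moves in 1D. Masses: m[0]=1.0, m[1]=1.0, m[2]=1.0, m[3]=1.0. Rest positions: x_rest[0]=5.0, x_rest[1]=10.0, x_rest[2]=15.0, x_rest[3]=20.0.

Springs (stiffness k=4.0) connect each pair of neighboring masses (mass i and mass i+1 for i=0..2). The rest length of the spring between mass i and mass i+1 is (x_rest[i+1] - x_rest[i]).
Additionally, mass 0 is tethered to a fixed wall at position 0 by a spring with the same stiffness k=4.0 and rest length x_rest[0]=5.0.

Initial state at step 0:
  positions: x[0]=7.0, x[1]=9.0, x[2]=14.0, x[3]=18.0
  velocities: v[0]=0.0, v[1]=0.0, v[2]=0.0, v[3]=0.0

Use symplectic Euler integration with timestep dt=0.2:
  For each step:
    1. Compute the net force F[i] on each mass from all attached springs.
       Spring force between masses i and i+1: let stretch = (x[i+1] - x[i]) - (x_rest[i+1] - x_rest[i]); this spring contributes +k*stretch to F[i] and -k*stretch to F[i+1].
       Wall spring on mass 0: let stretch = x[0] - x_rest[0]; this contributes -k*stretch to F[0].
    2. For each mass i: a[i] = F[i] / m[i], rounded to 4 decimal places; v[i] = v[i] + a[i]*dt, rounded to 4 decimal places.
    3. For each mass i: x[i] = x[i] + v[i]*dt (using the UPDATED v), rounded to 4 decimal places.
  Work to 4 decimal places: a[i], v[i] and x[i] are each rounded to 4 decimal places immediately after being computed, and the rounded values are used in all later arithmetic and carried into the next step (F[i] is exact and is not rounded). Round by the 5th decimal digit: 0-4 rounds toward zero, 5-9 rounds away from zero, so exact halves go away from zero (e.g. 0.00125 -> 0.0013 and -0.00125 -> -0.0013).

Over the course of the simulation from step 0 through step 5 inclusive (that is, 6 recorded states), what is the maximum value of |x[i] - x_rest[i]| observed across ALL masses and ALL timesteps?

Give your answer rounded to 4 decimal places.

Answer: 2.0489

Derivation:
Step 0: x=[7.0000 9.0000 14.0000 18.0000] v=[0.0000 0.0000 0.0000 0.0000]
Step 1: x=[6.2000 9.4800 13.8400 18.1600] v=[-4.0000 2.4000 -0.8000 0.8000]
Step 2: x=[4.9328 10.1328 13.6736 18.4288] v=[-6.3360 3.2640 -0.8320 1.3440]
Step 3: x=[3.7084 10.5201 13.7015 18.7368] v=[-6.1222 1.9366 0.1395 1.5398]
Step 4: x=[2.9805 10.3266 14.0260 19.0391] v=[-3.6396 -0.9676 1.6226 1.5116]
Step 5: x=[2.9511 9.5496 14.5607 19.3393] v=[-0.1471 -3.8850 2.6736 1.5011]
Max displacement = 2.0489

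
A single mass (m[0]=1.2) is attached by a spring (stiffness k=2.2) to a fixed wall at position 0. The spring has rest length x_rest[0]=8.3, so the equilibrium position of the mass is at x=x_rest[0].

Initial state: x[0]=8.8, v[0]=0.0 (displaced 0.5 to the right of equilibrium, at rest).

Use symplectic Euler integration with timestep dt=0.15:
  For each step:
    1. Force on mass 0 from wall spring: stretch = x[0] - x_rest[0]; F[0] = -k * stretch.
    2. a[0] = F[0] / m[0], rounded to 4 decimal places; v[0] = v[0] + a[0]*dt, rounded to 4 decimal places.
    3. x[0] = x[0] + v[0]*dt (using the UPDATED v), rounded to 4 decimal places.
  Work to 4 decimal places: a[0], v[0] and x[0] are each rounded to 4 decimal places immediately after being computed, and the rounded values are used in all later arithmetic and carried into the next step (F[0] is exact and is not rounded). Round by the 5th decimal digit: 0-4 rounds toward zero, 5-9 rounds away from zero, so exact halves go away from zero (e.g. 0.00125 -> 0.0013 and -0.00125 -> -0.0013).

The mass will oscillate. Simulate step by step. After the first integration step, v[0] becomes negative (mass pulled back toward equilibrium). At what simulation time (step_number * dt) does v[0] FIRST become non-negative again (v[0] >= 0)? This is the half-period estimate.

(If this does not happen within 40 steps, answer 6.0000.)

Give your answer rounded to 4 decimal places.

Answer: 2.4000

Derivation:
Step 0: x=[8.8000] v=[0.0000]
Step 1: x=[8.7794] v=[-0.1375]
Step 2: x=[8.7390] v=[-0.2693]
Step 3: x=[8.6805] v=[-0.3900]
Step 4: x=[8.6063] v=[-0.4946]
Step 5: x=[8.5195] v=[-0.5788]
Step 6: x=[8.4236] v=[-0.6392]
Step 7: x=[8.3226] v=[-0.6732]
Step 8: x=[8.2207] v=[-0.6794]
Step 9: x=[8.1221] v=[-0.6576]
Step 10: x=[8.0308] v=[-0.6087]
Step 11: x=[7.9506] v=[-0.5347]
Step 12: x=[7.8848] v=[-0.4386]
Step 13: x=[7.8361] v=[-0.3244]
Step 14: x=[7.8066] v=[-0.1968]
Step 15: x=[7.7974] v=[-0.0611]
Step 16: x=[7.8090] v=[0.0771]
First v>=0 after going negative at step 16, time=2.4000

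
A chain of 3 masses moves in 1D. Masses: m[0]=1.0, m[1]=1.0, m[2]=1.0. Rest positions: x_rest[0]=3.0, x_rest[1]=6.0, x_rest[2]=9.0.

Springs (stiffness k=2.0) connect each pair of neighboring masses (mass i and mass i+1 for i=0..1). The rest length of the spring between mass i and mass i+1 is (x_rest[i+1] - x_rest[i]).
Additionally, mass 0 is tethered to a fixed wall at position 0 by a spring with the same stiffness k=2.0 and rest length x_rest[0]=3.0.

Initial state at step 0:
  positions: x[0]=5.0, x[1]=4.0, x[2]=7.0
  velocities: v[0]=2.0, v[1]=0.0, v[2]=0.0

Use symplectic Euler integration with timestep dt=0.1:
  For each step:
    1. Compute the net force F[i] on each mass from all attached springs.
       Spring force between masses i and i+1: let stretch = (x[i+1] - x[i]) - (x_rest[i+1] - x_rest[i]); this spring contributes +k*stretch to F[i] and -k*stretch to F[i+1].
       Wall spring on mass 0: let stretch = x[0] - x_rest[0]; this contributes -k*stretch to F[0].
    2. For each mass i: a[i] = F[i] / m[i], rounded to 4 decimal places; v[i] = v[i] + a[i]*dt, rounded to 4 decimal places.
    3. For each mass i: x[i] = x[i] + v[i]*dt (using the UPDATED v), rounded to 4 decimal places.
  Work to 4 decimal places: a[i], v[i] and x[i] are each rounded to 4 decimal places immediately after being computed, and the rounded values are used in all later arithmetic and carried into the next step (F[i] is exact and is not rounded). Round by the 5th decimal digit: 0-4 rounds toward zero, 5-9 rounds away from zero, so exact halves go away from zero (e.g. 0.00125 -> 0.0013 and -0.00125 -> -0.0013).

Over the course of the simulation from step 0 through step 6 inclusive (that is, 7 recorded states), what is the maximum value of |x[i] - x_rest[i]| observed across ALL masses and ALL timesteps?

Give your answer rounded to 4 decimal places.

Answer: 2.0800

Derivation:
Step 0: x=[5.0000 4.0000 7.0000] v=[2.0000 0.0000 0.0000]
Step 1: x=[5.0800 4.0800 7.0000] v=[0.8000 0.8000 0.0000]
Step 2: x=[5.0384 4.2384 7.0016] v=[-0.4160 1.5840 0.0160]
Step 3: x=[4.8800 4.4681 7.0079] v=[-1.5837 2.2966 0.0634]
Step 4: x=[4.6158 4.7568 7.0234] v=[-2.6421 2.8869 0.1554]
Step 5: x=[4.2621 5.0880 7.0536] v=[-3.5371 3.3120 0.3021]
Step 6: x=[3.8397 5.4420 7.1045] v=[-4.2243 3.5399 0.5090]
Max displacement = 2.0800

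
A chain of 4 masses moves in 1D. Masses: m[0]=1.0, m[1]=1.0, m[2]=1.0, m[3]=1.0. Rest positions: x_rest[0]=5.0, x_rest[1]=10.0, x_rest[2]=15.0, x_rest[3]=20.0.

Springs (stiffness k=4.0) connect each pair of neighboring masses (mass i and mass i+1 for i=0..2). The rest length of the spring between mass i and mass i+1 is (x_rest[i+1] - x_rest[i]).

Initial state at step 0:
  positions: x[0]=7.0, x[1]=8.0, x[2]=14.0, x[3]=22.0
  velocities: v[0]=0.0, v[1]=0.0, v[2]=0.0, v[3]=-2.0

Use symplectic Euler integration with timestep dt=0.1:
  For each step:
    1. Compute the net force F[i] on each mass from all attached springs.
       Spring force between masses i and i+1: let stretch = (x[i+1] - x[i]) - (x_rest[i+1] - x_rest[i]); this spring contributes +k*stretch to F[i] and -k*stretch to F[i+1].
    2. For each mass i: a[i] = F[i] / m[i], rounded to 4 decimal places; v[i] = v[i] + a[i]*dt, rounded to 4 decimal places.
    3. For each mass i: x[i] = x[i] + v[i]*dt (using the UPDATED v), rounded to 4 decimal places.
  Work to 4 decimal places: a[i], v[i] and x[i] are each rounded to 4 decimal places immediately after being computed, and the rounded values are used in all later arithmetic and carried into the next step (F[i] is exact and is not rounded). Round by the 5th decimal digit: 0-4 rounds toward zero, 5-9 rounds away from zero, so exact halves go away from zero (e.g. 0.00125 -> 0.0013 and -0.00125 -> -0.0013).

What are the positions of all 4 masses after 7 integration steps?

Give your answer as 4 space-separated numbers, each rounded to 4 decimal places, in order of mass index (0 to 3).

Step 0: x=[7.0000 8.0000 14.0000 22.0000] v=[0.0000 0.0000 0.0000 -2.0000]
Step 1: x=[6.8400 8.2000 14.0800 21.6800] v=[-1.6000 2.0000 0.8000 -3.2000]
Step 2: x=[6.5344 8.5808 14.2288 21.2560] v=[-3.0560 3.8080 1.4880 -4.2400]
Step 3: x=[6.1107 9.1057 14.4328 20.7509] v=[-4.2374 5.2486 2.0397 -5.0509]
Step 4: x=[5.6068 9.7238 14.6764 20.1931] v=[-5.0394 6.1814 2.4361 -5.5781]
Step 5: x=[5.0675 10.3754 14.9426 19.6146] v=[-5.3926 6.5156 2.6617 -5.7848]
Step 6: x=[4.5406 10.9973 15.2130 19.0492] v=[-5.2694 6.2193 2.7036 -5.6536]
Step 7: x=[4.0719 11.5296 15.4682 18.5304] v=[-4.6867 5.3229 2.5518 -5.1881]

Answer: 4.0719 11.5296 15.4682 18.5304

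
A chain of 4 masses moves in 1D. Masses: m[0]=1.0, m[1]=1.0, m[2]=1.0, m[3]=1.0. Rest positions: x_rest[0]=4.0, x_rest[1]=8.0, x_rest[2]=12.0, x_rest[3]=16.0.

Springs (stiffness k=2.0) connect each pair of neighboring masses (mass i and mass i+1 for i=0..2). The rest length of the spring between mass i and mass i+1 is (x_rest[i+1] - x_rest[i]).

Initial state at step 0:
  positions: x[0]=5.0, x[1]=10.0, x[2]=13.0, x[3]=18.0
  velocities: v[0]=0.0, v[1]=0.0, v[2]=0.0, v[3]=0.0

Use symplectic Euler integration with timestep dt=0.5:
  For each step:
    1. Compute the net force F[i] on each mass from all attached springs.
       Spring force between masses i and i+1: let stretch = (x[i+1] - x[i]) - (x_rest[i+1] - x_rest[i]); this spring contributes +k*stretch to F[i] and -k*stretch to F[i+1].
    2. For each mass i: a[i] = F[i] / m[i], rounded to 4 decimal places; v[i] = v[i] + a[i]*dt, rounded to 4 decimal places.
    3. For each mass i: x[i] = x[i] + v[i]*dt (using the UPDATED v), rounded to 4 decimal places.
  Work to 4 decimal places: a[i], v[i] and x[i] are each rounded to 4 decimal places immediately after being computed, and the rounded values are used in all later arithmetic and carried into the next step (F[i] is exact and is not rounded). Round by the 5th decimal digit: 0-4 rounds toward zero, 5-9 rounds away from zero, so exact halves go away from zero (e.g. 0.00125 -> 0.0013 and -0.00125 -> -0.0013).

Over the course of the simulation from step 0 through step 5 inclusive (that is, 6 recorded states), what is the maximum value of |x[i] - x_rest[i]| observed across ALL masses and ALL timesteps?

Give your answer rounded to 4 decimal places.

Step 0: x=[5.0000 10.0000 13.0000 18.0000] v=[0.0000 0.0000 0.0000 0.0000]
Step 1: x=[5.5000 9.0000 14.0000 17.5000] v=[1.0000 -2.0000 2.0000 -1.0000]
Step 2: x=[5.7500 8.7500 14.2500 17.2500] v=[0.5000 -0.5000 0.5000 -0.5000]
Step 3: x=[5.5000 9.7500 13.2500 17.5000] v=[-0.5000 2.0000 -2.0000 0.5000]
Step 4: x=[5.3750 10.3750 12.6250 17.6250] v=[-0.2500 1.2500 -1.2500 0.2500]
Step 5: x=[5.7500 9.6250 13.3750 17.2500] v=[0.7500 -1.5000 1.5000 -0.7500]
Max displacement = 2.3750

Answer: 2.3750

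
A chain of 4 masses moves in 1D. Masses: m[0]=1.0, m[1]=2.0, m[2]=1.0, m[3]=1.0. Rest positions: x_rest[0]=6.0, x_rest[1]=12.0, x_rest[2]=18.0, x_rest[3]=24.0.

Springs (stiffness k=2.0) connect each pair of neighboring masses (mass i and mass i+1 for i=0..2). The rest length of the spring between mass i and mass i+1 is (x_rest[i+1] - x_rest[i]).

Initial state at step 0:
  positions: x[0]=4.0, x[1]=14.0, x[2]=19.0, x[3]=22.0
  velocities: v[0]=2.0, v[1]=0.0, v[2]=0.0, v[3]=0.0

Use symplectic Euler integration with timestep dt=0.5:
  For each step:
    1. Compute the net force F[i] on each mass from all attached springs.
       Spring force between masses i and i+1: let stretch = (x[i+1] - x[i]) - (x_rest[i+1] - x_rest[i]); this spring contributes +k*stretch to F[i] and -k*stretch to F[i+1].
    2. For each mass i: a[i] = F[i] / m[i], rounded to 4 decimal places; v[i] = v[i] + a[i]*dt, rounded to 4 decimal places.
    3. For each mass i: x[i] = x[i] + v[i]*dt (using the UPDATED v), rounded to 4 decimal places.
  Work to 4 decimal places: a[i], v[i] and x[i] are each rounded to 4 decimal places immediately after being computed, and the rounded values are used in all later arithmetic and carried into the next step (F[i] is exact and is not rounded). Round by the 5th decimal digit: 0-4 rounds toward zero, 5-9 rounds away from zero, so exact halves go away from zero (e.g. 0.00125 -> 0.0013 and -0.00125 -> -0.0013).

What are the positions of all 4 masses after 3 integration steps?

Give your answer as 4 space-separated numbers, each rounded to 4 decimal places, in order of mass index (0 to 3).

Step 0: x=[4.0000 14.0000 19.0000 22.0000] v=[2.0000 0.0000 0.0000 0.0000]
Step 1: x=[7.0000 12.7500 18.0000 23.5000] v=[6.0000 -2.5000 -2.0000 3.0000]
Step 2: x=[9.8750 11.3750 17.1250 25.2500] v=[5.7500 -2.7500 -1.7500 3.5000]
Step 3: x=[10.5000 11.0625 17.4375 25.9375] v=[1.2500 -0.6250 0.6250 1.3750]

Answer: 10.5000 11.0625 17.4375 25.9375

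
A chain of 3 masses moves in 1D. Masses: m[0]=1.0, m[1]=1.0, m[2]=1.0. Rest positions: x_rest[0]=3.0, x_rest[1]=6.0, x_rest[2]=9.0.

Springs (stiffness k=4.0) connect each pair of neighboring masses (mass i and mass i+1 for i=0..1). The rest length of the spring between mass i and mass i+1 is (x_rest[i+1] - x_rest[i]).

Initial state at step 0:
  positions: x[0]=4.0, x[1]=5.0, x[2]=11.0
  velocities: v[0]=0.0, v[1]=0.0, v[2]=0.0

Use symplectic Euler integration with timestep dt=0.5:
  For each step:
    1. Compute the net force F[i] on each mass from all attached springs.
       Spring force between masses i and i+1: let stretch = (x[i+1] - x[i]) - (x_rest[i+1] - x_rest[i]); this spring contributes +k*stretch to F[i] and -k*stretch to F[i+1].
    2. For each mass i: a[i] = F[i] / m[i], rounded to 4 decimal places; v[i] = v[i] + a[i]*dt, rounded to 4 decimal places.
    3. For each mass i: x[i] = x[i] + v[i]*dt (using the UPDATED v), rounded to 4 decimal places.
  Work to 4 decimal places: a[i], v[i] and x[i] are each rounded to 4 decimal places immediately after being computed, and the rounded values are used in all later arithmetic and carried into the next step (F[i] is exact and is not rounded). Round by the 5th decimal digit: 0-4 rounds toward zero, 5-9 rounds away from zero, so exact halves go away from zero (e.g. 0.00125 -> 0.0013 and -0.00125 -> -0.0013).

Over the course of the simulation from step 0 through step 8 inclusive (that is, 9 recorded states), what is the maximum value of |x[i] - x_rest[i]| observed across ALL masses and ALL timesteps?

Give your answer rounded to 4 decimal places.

Answer: 4.0000

Derivation:
Step 0: x=[4.0000 5.0000 11.0000] v=[0.0000 0.0000 0.0000]
Step 1: x=[2.0000 10.0000 8.0000] v=[-4.0000 10.0000 -6.0000]
Step 2: x=[5.0000 5.0000 10.0000] v=[6.0000 -10.0000 4.0000]
Step 3: x=[5.0000 5.0000 10.0000] v=[0.0000 0.0000 0.0000]
Step 4: x=[2.0000 10.0000 8.0000] v=[-6.0000 10.0000 -4.0000]
Step 5: x=[4.0000 5.0000 11.0000] v=[4.0000 -10.0000 6.0000]
Step 6: x=[4.0000 5.0000 11.0000] v=[0.0000 0.0000 0.0000]
Step 7: x=[2.0000 10.0000 8.0000] v=[-4.0000 10.0000 -6.0000]
Step 8: x=[5.0000 5.0000 10.0000] v=[6.0000 -10.0000 4.0000]
Max displacement = 4.0000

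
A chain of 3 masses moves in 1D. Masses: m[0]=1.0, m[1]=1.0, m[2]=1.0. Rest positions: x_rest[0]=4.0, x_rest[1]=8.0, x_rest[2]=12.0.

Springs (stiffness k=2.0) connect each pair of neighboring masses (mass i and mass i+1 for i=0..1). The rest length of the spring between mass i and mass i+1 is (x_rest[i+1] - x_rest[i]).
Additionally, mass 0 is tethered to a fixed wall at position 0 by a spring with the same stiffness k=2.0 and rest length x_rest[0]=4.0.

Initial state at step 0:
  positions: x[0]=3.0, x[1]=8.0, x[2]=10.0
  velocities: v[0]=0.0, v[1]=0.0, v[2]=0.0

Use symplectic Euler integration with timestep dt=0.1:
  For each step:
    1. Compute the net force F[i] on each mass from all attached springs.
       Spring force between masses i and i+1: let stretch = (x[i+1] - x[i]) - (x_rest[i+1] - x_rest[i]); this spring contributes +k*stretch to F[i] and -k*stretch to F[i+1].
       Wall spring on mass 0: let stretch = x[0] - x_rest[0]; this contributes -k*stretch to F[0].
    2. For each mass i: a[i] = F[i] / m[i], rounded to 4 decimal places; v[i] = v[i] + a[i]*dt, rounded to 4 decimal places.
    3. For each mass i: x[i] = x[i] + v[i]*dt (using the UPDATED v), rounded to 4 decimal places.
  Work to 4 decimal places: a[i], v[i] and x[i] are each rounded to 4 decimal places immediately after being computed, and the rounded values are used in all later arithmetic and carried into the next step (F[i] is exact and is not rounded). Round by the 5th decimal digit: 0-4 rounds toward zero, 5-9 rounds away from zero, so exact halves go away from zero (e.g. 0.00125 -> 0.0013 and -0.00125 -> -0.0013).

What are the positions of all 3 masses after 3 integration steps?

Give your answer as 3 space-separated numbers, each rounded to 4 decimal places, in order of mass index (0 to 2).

Answer: 3.2262 7.6597 10.2301

Derivation:
Step 0: x=[3.0000 8.0000 10.0000] v=[0.0000 0.0000 0.0000]
Step 1: x=[3.0400 7.9400 10.0400] v=[0.4000 -0.6000 0.4000]
Step 2: x=[3.1172 7.8240 10.1180] v=[0.7720 -1.1600 0.7800]
Step 3: x=[3.2262 7.6597 10.2301] v=[1.0899 -1.6426 1.1212]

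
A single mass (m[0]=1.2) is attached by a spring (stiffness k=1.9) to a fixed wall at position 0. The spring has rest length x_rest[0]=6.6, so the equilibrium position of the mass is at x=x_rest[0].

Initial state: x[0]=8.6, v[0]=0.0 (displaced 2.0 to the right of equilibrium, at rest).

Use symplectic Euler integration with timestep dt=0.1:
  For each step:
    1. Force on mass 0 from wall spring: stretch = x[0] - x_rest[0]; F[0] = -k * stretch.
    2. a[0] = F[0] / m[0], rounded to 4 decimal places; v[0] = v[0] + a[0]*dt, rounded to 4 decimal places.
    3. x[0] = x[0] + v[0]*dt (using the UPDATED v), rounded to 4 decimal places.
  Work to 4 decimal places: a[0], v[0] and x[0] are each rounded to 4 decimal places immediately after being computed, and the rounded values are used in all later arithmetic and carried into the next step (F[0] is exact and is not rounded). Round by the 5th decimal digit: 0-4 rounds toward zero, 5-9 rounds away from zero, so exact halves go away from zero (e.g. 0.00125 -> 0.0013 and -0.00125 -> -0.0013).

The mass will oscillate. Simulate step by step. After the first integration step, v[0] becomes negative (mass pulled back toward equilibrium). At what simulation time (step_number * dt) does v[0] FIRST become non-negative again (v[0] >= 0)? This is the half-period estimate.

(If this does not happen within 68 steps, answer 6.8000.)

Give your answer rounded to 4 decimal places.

Answer: 2.5000

Derivation:
Step 0: x=[8.6000] v=[0.0000]
Step 1: x=[8.5683] v=[-0.3167]
Step 2: x=[8.5055] v=[-0.6284]
Step 3: x=[8.4125] v=[-0.9301]
Step 4: x=[8.2908] v=[-1.2171]
Step 5: x=[8.1423] v=[-1.4848]
Step 6: x=[7.9694] v=[-1.7290]
Step 7: x=[7.7748] v=[-1.9458]
Step 8: x=[7.5616] v=[-2.1318]
Step 9: x=[7.3332] v=[-2.2841]
Step 10: x=[7.0932] v=[-2.4002]
Step 11: x=[6.8454] v=[-2.4783]
Step 12: x=[6.5937] v=[-2.5172]
Step 13: x=[6.3421] v=[-2.5162]
Step 14: x=[6.0946] v=[-2.4754]
Step 15: x=[5.8551] v=[-2.3954]
Step 16: x=[5.6274] v=[-2.2775]
Step 17: x=[5.4151] v=[-2.1235]
Step 18: x=[5.2215] v=[-1.9359]
Step 19: x=[5.0497] v=[-1.7176]
Step 20: x=[4.9025] v=[-1.4721]
Step 21: x=[4.7822] v=[-1.2033]
Step 22: x=[4.6907] v=[-0.9155]
Step 23: x=[4.6294] v=[-0.6132]
Step 24: x=[4.5993] v=[-0.3012]
Step 25: x=[4.6009] v=[0.0156]
First v>=0 after going negative at step 25, time=2.5000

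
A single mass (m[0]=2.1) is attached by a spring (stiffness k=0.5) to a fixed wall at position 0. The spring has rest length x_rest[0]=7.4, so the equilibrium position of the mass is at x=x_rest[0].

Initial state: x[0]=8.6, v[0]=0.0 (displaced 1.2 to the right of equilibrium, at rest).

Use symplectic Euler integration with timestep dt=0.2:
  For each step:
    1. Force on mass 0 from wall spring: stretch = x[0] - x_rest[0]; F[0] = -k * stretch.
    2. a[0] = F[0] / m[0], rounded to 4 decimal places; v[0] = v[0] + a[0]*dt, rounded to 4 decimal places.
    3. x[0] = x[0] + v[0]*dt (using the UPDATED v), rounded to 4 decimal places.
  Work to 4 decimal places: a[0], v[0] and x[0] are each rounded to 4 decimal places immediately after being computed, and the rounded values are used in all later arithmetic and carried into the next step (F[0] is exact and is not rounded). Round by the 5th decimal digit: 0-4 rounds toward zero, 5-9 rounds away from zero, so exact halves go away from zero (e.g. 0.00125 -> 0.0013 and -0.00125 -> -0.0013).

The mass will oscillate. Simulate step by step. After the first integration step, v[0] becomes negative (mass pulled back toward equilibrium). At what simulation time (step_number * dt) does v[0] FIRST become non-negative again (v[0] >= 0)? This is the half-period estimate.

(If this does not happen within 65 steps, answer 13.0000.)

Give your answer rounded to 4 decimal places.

Answer: 6.6000

Derivation:
Step 0: x=[8.6000] v=[0.0000]
Step 1: x=[8.5886] v=[-0.0571]
Step 2: x=[8.5659] v=[-0.1137]
Step 3: x=[8.5321] v=[-0.1692]
Step 4: x=[8.4875] v=[-0.2231]
Step 5: x=[8.4325] v=[-0.2749]
Step 6: x=[8.3677] v=[-0.3241]
Step 7: x=[8.2937] v=[-0.3702]
Step 8: x=[8.2111] v=[-0.4128]
Step 9: x=[8.1208] v=[-0.4514]
Step 10: x=[8.0237] v=[-0.4857]
Step 11: x=[7.9206] v=[-0.5154]
Step 12: x=[7.8126] v=[-0.5402]
Step 13: x=[7.7006] v=[-0.5598]
Step 14: x=[7.5858] v=[-0.5741]
Step 15: x=[7.4692] v=[-0.5829]
Step 16: x=[7.3520] v=[-0.5862]
Step 17: x=[7.2352] v=[-0.5839]
Step 18: x=[7.1200] v=[-0.5761]
Step 19: x=[7.0074] v=[-0.5628]
Step 20: x=[6.8986] v=[-0.5441]
Step 21: x=[6.7946] v=[-0.5202]
Step 22: x=[6.6963] v=[-0.4914]
Step 23: x=[6.6047] v=[-0.4579]
Step 24: x=[6.5207] v=[-0.4200]
Step 25: x=[6.4451] v=[-0.3781]
Step 26: x=[6.3786] v=[-0.3326]
Step 27: x=[6.3218] v=[-0.2840]
Step 28: x=[6.2753] v=[-0.2327]
Step 29: x=[6.2395] v=[-0.1791]
Step 30: x=[6.2147] v=[-0.1238]
Step 31: x=[6.2012] v=[-0.0674]
Step 32: x=[6.1991] v=[-0.0103]
Step 33: x=[6.2085] v=[0.0469]
First v>=0 after going negative at step 33, time=6.6000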